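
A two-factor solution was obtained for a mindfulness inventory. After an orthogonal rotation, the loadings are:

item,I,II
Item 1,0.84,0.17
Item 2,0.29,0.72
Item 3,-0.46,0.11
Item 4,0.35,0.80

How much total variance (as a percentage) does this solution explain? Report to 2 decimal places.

SS loadings by factor: 1.1238, 1.1994; total = 2.3232.
Total variance with 4 standardized items is 4, so the solution explains 2.3232/4 = 0.5808 = 58.08%.

58.08%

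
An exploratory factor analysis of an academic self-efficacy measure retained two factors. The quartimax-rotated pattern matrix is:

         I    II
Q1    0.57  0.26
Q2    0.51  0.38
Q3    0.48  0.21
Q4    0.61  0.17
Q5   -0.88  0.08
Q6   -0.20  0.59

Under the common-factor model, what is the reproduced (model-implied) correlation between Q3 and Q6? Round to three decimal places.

r̂ = Σ λ_i·λ_j across factors = (0.48)(-0.20) + (0.21)(0.59)
  = -0.0960 +0.1239 = 0.0279

0.028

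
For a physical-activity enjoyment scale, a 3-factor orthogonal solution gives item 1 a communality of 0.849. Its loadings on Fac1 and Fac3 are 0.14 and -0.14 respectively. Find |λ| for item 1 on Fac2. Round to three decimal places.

0.900

Under orthogonal rotation h² = Σλ², so λ_Fac2² = h² − (0.0392) = 0.849 − 0.0392 = 0.8098.
|λ| = √0.8098 = 0.8999.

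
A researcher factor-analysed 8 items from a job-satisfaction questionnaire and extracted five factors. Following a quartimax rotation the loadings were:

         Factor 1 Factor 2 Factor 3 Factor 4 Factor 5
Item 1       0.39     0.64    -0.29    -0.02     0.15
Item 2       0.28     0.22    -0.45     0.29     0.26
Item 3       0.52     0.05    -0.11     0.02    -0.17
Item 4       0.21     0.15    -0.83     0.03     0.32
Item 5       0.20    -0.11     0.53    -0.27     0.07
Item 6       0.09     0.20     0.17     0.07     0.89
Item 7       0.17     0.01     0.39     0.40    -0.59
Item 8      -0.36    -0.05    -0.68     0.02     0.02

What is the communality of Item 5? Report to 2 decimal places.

h² = 0.20² + (-0.11)² + 0.53² + (-0.27)² + 0.07² = 0.0400 + 0.0121 + 0.2809 + 0.0729 + 0.0049 = 0.4108

0.41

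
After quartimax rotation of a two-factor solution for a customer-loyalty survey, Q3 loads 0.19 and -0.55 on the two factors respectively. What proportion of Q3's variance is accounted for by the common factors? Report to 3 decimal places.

h² = 0.19² + (-0.55)² = 0.0361 + 0.3025 = 0.3386

0.339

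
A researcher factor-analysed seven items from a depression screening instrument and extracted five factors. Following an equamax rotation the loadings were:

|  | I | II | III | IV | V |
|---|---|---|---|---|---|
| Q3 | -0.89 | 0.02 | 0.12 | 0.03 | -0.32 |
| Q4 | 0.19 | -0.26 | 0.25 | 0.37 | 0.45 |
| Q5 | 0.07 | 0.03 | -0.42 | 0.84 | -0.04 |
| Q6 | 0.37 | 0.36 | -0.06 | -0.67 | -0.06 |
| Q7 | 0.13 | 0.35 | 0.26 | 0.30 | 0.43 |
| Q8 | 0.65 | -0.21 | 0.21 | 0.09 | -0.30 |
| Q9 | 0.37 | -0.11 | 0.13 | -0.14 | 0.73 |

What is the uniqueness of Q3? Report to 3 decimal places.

h² = (-0.89)² + 0.02² + 0.12² + 0.03² + (-0.32)² = 0.7921 + 0.0004 + 0.0144 + 0.0009 + 0.1024 = 0.9102
Uniqueness u² = 1 − h² = 1 − 0.9102 = 0.0898

0.090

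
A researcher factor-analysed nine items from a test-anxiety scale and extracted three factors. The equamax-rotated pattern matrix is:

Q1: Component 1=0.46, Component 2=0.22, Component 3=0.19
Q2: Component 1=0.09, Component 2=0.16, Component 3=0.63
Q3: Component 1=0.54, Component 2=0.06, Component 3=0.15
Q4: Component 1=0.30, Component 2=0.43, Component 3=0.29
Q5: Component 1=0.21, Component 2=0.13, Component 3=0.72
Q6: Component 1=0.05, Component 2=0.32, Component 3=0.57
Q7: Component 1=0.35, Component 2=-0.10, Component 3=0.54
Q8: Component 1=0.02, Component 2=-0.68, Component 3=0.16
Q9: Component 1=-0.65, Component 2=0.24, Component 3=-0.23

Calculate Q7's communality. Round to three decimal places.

h² = 0.35² + (-0.10)² + 0.54² = 0.1225 + 0.0100 + 0.2916 = 0.4241

0.424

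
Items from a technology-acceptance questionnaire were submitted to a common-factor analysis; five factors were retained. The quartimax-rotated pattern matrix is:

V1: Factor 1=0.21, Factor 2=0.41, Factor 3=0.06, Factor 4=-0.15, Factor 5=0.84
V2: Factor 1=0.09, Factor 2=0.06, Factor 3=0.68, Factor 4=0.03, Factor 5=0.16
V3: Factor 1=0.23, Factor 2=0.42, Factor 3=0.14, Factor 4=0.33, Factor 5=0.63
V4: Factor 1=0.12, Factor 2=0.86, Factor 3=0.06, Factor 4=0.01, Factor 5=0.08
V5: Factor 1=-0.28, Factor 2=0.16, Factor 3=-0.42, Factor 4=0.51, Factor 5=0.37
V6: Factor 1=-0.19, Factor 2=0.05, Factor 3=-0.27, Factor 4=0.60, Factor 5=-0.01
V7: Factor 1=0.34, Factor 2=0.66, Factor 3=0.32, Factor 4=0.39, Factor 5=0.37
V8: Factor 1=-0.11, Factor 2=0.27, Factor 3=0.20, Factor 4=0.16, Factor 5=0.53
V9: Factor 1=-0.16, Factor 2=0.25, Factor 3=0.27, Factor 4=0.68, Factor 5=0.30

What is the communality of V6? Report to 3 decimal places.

h² = (-0.19)² + 0.05² + (-0.27)² + 0.60² + (-0.01)² = 0.0361 + 0.0025 + 0.0729 + 0.3600 + 0.0001 = 0.4716

0.472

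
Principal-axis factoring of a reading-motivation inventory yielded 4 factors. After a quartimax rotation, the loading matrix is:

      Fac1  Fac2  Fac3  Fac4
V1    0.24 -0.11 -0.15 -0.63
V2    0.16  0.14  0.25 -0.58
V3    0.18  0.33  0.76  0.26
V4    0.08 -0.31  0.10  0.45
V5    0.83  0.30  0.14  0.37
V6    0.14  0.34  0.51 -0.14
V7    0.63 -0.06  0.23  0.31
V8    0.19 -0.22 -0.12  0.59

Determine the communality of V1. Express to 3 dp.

h² = 0.24² + (-0.11)² + (-0.15)² + (-0.63)² = 0.0576 + 0.0121 + 0.0225 + 0.3969 = 0.4891

0.489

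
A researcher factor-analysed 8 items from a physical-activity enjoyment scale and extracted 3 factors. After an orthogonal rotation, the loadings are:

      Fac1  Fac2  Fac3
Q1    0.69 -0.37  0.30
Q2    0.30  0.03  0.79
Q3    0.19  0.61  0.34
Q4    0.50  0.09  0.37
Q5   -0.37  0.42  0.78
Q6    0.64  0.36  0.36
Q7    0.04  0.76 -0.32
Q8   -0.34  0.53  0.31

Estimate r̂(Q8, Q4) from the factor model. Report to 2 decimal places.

-0.01

r̂ = Σ λ_i·λ_j across factors = (-0.34)(0.50) + (0.53)(0.09) + (0.31)(0.37)
  = -0.1700 +0.0477 +0.1147 = -0.0076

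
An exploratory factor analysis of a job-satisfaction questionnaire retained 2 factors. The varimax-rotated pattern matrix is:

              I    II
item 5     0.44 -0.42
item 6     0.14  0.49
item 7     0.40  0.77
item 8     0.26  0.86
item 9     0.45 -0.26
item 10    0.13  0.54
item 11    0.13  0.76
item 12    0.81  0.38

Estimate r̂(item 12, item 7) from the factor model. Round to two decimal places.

r̂ = Σ λ_i·λ_j across factors = (0.81)(0.40) + (0.38)(0.77)
  = +0.3240 +0.2926 = 0.6166

0.62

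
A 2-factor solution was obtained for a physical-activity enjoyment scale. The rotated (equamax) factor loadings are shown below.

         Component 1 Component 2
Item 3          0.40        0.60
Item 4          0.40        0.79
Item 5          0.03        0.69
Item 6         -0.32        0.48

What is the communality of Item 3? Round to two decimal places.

h² = 0.40² + 0.60² = 0.1600 + 0.3600 = 0.5200

0.52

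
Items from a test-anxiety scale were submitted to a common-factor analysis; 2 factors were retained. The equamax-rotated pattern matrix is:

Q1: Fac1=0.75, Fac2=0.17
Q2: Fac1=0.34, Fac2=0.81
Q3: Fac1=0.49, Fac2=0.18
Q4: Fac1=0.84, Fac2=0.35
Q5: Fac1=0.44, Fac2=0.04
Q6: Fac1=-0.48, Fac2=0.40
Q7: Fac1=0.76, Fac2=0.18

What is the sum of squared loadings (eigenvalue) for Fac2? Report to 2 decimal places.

1.03

SS loadings for Fac2 = 0.17² + 0.81² + 0.18² + 0.35² + 0.04² + 0.40² + 0.18² = 0.0289 + 0.6561 + 0.0324 + 0.1225 + 0.0016 + 0.1600 + 0.0324 = 1.0339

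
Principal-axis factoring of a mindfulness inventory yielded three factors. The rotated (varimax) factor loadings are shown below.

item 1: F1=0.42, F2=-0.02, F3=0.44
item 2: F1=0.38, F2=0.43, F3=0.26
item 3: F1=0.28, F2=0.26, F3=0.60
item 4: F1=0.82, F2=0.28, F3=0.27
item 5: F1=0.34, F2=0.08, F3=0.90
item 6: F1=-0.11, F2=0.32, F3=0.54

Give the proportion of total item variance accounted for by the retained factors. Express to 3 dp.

SS loadings by factor: 1.1993, 0.4401, 1.7957; total = 3.4351.
Total variance with 6 standardized items is 6, so the solution explains 3.4351/6 = 0.5725.

0.573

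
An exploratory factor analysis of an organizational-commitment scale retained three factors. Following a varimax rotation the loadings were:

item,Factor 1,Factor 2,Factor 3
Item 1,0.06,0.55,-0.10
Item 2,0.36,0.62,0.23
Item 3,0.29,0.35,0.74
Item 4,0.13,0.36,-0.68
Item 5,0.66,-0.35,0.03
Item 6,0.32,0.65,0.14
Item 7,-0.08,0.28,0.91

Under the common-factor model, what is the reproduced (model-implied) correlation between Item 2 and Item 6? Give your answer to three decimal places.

0.550

r̂ = Σ λ_i·λ_j across factors = (0.36)(0.32) + (0.62)(0.65) + (0.23)(0.14)
  = +0.1152 +0.4030 +0.0322 = 0.5504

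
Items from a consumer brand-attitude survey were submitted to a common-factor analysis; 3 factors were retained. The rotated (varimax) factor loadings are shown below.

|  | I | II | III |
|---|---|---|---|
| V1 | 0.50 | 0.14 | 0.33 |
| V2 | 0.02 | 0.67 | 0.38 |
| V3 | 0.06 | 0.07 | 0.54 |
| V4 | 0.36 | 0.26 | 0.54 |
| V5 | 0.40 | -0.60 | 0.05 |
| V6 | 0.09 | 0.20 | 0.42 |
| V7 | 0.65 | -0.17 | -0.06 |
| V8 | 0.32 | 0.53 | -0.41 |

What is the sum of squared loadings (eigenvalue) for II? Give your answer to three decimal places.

SS loadings for II = 0.14² + 0.67² + 0.07² + 0.26² + (-0.60)² + 0.20² + (-0.17)² + 0.53² = 0.0196 + 0.4489 + 0.0049 + 0.0676 + 0.3600 + 0.0400 + 0.0289 + 0.2809 = 1.2508

1.251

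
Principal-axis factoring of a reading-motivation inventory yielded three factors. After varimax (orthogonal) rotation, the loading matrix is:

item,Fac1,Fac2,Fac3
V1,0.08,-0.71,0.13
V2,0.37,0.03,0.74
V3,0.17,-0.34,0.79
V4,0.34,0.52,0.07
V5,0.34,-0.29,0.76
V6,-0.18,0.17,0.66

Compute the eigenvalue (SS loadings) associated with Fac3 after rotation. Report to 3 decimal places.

SS loadings for Fac3 = 0.13² + 0.74² + 0.79² + 0.07² + 0.76² + 0.66² = 0.0169 + 0.5476 + 0.6241 + 0.0049 + 0.5776 + 0.4356 = 2.2067

2.207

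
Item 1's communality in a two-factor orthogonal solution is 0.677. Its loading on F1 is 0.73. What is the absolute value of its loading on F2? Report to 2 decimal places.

Under orthogonal rotation h² = Σλ², so λ_F2² = h² − (0.5329) = 0.677 − 0.5329 = 0.1441.
|λ| = √0.1441 = 0.3796.

0.38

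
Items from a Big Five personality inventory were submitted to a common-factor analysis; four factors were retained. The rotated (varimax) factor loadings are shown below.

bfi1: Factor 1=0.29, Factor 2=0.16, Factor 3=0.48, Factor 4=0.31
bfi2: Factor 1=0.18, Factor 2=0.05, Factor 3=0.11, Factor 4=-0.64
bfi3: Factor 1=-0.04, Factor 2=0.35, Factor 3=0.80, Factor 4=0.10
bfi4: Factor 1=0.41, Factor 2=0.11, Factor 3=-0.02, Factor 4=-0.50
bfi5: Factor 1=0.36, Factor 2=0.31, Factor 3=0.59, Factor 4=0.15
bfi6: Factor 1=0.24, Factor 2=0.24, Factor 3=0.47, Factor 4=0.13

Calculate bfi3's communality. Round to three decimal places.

0.774

h² = (-0.04)² + 0.35² + 0.80² + 0.10² = 0.0016 + 0.1225 + 0.6400 + 0.0100 = 0.7741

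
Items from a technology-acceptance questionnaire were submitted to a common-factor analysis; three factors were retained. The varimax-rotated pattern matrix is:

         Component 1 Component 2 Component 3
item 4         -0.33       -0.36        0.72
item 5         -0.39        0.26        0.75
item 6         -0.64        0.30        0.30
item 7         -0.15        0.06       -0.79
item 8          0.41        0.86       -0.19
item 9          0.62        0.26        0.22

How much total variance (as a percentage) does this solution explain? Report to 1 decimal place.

SS loadings by factor: 1.2456, 1.0980, 1.8795; total = 4.2231.
Total variance with 6 standardized items is 6, so the solution explains 4.2231/6 = 0.7039 = 70.39%.

70.4%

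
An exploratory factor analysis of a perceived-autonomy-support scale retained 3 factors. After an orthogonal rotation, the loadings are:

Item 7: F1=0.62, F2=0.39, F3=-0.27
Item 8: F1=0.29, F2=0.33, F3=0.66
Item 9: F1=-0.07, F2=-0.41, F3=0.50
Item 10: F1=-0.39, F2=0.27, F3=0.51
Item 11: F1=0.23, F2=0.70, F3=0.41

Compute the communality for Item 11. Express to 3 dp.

0.711

h² = 0.23² + 0.70² + 0.41² = 0.0529 + 0.4900 + 0.1681 = 0.7110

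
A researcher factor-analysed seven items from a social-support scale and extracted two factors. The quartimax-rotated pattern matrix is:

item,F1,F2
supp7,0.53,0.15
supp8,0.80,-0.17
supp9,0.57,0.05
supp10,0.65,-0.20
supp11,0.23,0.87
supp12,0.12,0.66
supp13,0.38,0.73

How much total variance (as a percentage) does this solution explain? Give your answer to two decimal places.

Communalities: 0.3034, 0.6689, 0.3274, 0.4625, 0.8098, 0.4500, 0.6773; Σh² = 3.6993.
Total variance with 7 standardized items is 7, so the solution explains 3.6993/7 = 0.5285 = 52.85%.

52.85%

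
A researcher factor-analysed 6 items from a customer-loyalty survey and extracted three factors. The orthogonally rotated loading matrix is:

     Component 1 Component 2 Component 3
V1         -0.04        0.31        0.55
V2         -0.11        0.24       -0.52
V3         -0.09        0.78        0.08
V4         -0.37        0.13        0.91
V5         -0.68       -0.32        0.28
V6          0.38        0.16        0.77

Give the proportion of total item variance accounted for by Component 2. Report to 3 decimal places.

0.151

SS loadings for Component 2 = 0.31² + 0.24² + 0.78² + 0.13² + (-0.32)² + 0.16² = 0.9070
Proportion of variance = 0.9070 / 6 = 0.1512.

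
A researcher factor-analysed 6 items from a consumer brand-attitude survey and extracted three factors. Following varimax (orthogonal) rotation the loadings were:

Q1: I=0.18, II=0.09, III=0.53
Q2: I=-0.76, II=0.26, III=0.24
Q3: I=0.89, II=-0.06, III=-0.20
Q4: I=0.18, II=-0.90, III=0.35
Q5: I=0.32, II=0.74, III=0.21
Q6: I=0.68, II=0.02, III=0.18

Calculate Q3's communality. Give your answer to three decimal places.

0.836

h² = 0.89² + (-0.06)² + (-0.20)² = 0.7921 + 0.0036 + 0.0400 = 0.8357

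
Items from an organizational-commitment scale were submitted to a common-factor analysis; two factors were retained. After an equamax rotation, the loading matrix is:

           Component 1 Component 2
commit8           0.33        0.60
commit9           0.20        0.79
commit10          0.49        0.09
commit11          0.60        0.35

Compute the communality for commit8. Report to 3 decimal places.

0.469

h² = 0.33² + 0.60² = 0.1089 + 0.3600 = 0.4689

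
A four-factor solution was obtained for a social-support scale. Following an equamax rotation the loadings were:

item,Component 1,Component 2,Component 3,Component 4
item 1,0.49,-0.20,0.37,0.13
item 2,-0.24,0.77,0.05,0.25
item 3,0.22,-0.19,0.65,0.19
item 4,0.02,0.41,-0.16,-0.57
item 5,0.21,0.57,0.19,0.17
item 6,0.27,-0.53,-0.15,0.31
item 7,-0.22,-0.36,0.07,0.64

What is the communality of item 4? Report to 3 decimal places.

h² = 0.02² + 0.41² + (-0.16)² + (-0.57)² = 0.0004 + 0.1681 + 0.0256 + 0.3249 = 0.5190

0.519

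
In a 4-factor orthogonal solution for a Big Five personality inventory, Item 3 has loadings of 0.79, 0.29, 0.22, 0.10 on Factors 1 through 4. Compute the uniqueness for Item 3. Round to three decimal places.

0.233

h² = 0.79² + 0.29² + 0.22² + 0.10² = 0.6241 + 0.0841 + 0.0484 + 0.0100 = 0.7666
Uniqueness u² = 1 − h² = 1 − 0.7666 = 0.2334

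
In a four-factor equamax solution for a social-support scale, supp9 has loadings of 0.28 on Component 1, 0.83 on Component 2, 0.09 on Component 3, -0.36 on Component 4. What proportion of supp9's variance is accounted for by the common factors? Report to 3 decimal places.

h² = 0.28² + 0.83² + 0.09² + (-0.36)² = 0.0784 + 0.6889 + 0.0081 + 0.1296 = 0.9050

0.905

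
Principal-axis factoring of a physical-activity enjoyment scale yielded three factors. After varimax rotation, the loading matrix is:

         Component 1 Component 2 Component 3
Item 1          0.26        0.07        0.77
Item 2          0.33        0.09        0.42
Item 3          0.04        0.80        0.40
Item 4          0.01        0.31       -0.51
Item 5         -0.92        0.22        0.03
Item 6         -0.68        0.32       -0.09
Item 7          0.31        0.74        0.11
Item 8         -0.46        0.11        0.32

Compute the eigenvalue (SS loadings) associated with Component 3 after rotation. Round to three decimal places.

1.313

SS loadings for Component 3 = 0.77² + 0.42² + 0.40² + (-0.51)² + 0.03² + (-0.09)² + 0.11² + 0.32² = 0.5929 + 0.1764 + 0.1600 + 0.2601 + 0.0009 + 0.0081 + 0.0121 + 0.1024 = 1.3129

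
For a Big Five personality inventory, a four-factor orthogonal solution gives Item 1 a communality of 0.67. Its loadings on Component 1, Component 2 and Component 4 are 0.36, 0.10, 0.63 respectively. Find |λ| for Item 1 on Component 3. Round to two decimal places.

Under orthogonal rotation h² = Σλ², so λ_Component 3² = h² − (0.5365) = 0.67 − 0.5365 = 0.1335.
|λ| = √0.1335 = 0.3654.

0.37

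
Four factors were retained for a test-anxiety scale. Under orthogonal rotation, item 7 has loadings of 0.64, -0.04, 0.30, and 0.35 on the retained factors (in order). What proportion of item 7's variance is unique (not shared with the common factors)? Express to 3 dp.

h² = 0.64² + (-0.04)² + 0.30² + 0.35² = 0.4096 + 0.0016 + 0.0900 + 0.1225 = 0.6237
Uniqueness u² = 1 − h² = 1 − 0.6237 = 0.3763

0.376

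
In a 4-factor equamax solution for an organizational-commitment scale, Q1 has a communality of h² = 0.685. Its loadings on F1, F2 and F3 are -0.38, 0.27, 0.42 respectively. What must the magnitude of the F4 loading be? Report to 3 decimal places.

0.540

Under orthogonal rotation h² = Σλ², so λ_F4² = h² − (0.3937) = 0.685 − 0.3937 = 0.2913.
|λ| = √0.2913 = 0.5397.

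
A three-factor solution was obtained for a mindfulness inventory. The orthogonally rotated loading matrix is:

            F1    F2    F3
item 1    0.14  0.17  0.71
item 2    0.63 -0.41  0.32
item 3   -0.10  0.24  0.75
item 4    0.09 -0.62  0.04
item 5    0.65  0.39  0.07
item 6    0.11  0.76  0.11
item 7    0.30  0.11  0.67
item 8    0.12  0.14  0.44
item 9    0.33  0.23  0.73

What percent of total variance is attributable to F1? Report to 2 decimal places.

SS loadings for F1 = 0.14² + 0.63² + (-0.10)² + 0.09² + 0.65² + 0.11² + 0.30² + 0.12² + 0.33² = 1.0825
With 9 standardized items, total variance = 9. Proportion = 1.0825/9 = 0.1203 → 12.03%.

12.03%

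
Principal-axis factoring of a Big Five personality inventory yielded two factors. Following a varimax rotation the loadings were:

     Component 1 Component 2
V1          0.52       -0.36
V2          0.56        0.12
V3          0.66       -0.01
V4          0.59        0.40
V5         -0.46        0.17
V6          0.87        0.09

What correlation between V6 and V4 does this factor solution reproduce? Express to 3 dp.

r̂ = Σ λ_i·λ_j across factors = (0.87)(0.59) + (0.09)(0.40)
  = +0.5133 +0.0360 = 0.5493

0.549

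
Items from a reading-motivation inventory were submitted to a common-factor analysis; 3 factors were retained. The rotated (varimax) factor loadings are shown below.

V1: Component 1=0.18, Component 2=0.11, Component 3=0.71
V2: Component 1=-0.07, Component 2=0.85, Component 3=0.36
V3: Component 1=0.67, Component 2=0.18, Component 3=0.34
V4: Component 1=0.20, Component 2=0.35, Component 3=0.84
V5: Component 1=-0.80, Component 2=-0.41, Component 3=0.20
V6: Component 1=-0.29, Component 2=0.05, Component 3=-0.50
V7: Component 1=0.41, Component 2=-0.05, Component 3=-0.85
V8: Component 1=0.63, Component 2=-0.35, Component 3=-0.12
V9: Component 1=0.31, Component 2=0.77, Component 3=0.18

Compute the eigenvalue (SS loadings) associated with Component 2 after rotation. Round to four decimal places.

1.7780

SS loadings for Component 2 = 0.11² + 0.85² + 0.18² + 0.35² + (-0.41)² + 0.05² + (-0.05)² + (-0.35)² + 0.77² = 0.0121 + 0.7225 + 0.0324 + 0.1225 + 0.1681 + 0.0025 + 0.0025 + 0.1225 + 0.5929 = 1.7780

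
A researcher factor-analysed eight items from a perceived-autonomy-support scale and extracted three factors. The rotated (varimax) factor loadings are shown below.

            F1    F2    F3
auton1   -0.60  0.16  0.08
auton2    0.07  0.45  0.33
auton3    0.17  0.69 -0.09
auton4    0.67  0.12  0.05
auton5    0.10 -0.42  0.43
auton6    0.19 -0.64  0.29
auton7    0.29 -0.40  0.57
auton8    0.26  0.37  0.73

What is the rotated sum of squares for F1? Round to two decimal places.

SS loadings for F1 = (-0.60)² + 0.07² + 0.17² + 0.67² + 0.10² + 0.19² + 0.29² + 0.26² = 0.3600 + 0.0049 + 0.0289 + 0.4489 + 0.0100 + 0.0361 + 0.0841 + 0.0676 = 1.0405

1.04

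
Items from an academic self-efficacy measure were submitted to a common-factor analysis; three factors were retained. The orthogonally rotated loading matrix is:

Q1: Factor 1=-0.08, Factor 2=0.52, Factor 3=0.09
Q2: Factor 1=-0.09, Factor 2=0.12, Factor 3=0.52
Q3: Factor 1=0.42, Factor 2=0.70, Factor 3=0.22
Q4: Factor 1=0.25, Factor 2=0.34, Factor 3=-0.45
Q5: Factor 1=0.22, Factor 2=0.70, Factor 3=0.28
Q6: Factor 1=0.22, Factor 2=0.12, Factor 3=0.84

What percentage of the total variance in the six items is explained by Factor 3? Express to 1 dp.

SS loadings for Factor 3 = 0.09² + 0.52² + 0.22² + (-0.45)² + 0.28² + 0.84² = 1.3134
With 6 standardized items, total variance = 6. Proportion = 1.3134/6 = 0.2189 → 21.89%.

21.9%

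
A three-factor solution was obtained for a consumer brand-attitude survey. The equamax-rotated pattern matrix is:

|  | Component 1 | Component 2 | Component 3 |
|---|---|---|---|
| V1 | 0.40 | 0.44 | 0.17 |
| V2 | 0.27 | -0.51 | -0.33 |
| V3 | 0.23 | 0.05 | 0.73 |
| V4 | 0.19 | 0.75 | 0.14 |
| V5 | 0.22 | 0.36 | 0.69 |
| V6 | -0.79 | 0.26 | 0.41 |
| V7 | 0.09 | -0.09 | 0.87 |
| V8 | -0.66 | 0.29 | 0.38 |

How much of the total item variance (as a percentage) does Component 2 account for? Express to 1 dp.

16.4%

SS loadings for Component 2 = 0.44² + (-0.51)² + 0.05² + 0.75² + 0.36² + 0.26² + (-0.09)² + 0.29² = 1.3081
With 8 standardized items, total variance = 8. Proportion = 1.3081/8 = 0.1635 → 16.35%.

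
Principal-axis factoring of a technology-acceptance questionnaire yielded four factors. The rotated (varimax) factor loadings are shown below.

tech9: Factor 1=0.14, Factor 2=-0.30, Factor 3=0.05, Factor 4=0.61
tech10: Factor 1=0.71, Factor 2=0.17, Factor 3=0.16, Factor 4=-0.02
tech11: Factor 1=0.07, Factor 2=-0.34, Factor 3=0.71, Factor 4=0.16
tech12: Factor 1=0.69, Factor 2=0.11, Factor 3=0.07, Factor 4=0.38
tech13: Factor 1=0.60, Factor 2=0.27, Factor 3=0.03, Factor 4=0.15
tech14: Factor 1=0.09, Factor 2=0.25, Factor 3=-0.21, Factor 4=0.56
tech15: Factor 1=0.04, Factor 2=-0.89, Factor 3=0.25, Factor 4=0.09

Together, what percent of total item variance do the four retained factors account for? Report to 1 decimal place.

58.3%

SS loadings by factor: 1.3744, 1.1741, 0.6446, 0.8867; total = 4.0798.
Total variance with 7 standardized items is 7, so the solution explains 4.0798/7 = 0.5828 = 58.28%.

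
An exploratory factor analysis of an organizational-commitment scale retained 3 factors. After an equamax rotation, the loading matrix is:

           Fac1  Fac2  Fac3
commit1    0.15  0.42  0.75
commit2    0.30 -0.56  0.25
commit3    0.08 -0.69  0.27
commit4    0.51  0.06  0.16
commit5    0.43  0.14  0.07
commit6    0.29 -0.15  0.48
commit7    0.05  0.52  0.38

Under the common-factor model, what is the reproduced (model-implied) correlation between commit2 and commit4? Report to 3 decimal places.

r̂ = Σ λ_i·λ_j across factors = (0.30)(0.51) + (-0.56)(0.06) + (0.25)(0.16)
  = +0.1530 -0.0336 +0.0400 = 0.1594

0.159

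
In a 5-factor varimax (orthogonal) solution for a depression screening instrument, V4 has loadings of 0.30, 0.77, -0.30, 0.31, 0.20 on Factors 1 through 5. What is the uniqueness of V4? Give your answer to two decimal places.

h² = 0.30² + 0.77² + (-0.30)² + 0.31² + 0.20² = 0.0900 + 0.5929 + 0.0900 + 0.0961 + 0.0400 = 0.9090
Uniqueness u² = 1 − h² = 1 − 0.9090 = 0.0910

0.09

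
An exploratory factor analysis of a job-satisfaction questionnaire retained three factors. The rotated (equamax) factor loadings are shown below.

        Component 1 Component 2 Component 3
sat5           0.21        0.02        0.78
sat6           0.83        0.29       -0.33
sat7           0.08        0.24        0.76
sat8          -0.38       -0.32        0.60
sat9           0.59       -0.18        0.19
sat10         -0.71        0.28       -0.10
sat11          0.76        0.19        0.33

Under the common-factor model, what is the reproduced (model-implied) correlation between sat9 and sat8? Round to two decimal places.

r̂ = Σ λ_i·λ_j across factors = (0.59)(-0.38) + (-0.18)(-0.32) + (0.19)(0.60)
  = -0.2242 +0.0576 +0.1140 = -0.0526

-0.05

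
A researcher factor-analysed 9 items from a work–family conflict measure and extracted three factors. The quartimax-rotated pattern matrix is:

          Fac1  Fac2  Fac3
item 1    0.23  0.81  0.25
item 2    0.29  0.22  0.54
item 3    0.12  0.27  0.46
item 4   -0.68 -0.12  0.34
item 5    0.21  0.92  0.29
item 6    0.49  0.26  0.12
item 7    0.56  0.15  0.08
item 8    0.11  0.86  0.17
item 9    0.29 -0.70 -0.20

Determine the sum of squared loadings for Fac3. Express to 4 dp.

SS loadings for Fac3 = 0.25² + 0.54² + 0.46² + 0.34² + 0.29² + 0.12² + 0.08² + 0.17² + (-0.20)² = 0.0625 + 0.2916 + 0.2116 + 0.1156 + 0.0841 + 0.0144 + 0.0064 + 0.0289 + 0.0400 = 0.8551

0.8551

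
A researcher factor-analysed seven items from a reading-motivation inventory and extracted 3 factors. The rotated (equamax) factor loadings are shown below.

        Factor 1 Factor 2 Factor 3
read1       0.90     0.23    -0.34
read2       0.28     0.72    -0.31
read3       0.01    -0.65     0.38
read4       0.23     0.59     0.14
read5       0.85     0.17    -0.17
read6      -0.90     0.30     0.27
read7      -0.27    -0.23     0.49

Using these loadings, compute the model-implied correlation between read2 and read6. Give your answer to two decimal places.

-0.12

r̂ = Σ λ_i·λ_j across factors = (0.28)(-0.90) + (0.72)(0.30) + (-0.31)(0.27)
  = -0.2520 +0.2160 -0.0837 = -0.1197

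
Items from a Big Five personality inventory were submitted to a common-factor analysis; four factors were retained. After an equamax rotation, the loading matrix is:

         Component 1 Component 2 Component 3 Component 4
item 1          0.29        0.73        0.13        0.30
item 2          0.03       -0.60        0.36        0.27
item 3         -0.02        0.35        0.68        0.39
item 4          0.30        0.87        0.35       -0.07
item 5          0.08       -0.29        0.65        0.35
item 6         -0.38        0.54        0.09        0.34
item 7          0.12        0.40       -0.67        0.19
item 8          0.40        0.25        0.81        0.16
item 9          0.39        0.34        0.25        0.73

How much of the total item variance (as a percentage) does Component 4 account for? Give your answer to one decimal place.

12.8%

SS loadings for Component 4 = 0.30² + 0.27² + 0.39² + (-0.07)² + 0.35² + 0.34² + 0.19² + 0.16² + 0.73² = 1.1526
With 9 standardized items, total variance = 9. Proportion = 1.1526/9 = 0.1281 → 12.81%.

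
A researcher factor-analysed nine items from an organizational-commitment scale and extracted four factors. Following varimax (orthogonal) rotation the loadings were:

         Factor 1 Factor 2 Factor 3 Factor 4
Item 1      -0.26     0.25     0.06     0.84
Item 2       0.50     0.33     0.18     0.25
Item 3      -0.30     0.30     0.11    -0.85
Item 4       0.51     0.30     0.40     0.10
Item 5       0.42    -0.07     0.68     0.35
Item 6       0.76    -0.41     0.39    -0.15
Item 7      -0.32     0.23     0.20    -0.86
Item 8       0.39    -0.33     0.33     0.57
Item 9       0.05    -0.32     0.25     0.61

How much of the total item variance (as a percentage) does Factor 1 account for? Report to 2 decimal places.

SS loadings for Factor 1 = (-0.26)² + 0.50² + (-0.30)² + 0.51² + 0.42² + 0.76² + (-0.32)² + 0.39² + 0.05² = 1.6787
With 9 standardized items, total variance = 9. Proportion = 1.6787/9 = 0.1865 → 18.65%.

18.65%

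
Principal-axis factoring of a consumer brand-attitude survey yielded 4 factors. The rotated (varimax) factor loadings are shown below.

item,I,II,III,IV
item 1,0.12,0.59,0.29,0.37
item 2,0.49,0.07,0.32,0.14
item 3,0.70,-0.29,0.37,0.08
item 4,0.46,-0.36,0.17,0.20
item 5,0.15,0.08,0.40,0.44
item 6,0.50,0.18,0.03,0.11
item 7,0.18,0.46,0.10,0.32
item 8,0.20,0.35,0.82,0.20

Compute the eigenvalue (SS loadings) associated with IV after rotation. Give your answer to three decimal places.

0.551

SS loadings for IV = 0.37² + 0.14² + 0.08² + 0.20² + 0.44² + 0.11² + 0.32² + 0.20² = 0.1369 + 0.0196 + 0.0064 + 0.0400 + 0.1936 + 0.0121 + 0.1024 + 0.0400 = 0.5510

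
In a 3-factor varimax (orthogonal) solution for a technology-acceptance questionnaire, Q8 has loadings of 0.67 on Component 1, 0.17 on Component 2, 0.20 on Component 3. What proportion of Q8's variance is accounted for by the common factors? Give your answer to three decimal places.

h² = 0.67² + 0.17² + 0.20² = 0.4489 + 0.0289 + 0.0400 = 0.5178

0.518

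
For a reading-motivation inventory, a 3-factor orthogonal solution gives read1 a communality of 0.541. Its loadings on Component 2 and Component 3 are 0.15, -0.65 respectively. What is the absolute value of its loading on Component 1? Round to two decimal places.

0.31

Under orthogonal rotation h² = Σλ², so λ_Component 1² = h² − (0.4450) = 0.541 − 0.4450 = 0.0960.
|λ| = √0.0960 = 0.3098.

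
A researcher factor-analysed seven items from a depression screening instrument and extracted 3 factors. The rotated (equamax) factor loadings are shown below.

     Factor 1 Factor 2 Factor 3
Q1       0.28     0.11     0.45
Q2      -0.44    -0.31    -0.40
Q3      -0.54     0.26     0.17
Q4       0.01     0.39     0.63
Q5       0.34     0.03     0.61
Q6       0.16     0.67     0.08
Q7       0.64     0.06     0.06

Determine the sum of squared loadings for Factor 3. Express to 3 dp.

SS loadings for Factor 3 = 0.45² + (-0.40)² + 0.17² + 0.63² + 0.61² + 0.08² + 0.06² = 0.2025 + 0.1600 + 0.0289 + 0.3969 + 0.3721 + 0.0064 + 0.0036 = 1.1704

1.170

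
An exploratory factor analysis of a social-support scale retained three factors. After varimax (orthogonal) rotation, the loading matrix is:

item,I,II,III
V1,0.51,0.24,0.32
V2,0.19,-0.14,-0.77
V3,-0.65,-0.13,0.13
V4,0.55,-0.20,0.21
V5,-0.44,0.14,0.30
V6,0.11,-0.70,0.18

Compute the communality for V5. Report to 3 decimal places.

h² = (-0.44)² + 0.14² + 0.30² = 0.1936 + 0.0196 + 0.0900 = 0.3032

0.303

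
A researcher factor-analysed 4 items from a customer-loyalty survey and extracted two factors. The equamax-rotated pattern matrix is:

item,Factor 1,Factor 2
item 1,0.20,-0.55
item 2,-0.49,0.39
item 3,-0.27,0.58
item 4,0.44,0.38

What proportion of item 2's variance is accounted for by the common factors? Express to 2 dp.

0.39

h² = (-0.49)² + 0.39² = 0.2401 + 0.1521 = 0.3922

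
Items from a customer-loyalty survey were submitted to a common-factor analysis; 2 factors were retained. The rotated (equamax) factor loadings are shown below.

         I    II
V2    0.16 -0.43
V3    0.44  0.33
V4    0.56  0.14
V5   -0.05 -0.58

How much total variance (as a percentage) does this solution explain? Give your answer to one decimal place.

SS loadings by factor: 0.5353, 0.6498; total = 1.1851.
Total variance with 4 standardized items is 4, so the solution explains 1.1851/4 = 0.2963 = 29.63%.

29.6%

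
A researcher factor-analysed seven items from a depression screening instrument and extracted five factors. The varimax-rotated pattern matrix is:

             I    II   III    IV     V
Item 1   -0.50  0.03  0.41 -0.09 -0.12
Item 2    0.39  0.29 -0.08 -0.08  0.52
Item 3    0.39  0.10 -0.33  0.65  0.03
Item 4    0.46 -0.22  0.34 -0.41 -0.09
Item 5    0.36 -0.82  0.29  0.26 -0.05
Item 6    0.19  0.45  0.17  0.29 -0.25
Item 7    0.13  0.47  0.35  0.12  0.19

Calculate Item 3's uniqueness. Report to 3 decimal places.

h² = 0.39² + 0.10² + (-0.33)² + 0.65² + 0.03² = 0.1521 + 0.0100 + 0.1089 + 0.4225 + 0.0009 = 0.6944
Uniqueness u² = 1 − h² = 1 − 0.6944 = 0.3056

0.306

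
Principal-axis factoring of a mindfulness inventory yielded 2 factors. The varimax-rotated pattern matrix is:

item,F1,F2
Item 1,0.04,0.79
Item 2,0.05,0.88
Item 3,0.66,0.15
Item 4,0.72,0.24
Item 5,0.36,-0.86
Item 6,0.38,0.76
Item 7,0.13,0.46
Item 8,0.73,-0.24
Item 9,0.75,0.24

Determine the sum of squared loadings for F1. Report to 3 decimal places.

2.344

SS loadings for F1 = 0.04² + 0.05² + 0.66² + 0.72² + 0.36² + 0.38² + 0.13² + 0.73² + 0.75² = 0.0016 + 0.0025 + 0.4356 + 0.5184 + 0.1296 + 0.1444 + 0.0169 + 0.5329 + 0.5625 = 2.3444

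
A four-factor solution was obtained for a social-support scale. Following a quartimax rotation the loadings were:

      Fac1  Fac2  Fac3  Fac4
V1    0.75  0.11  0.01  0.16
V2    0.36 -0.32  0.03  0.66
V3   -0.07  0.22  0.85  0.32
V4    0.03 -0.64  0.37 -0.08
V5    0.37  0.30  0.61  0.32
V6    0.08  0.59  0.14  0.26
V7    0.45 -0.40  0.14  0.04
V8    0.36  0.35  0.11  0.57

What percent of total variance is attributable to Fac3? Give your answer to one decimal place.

16.0%

SS loadings for Fac3 = 0.01² + 0.03² + 0.85² + 0.37² + 0.61² + 0.14² + 0.14² + 0.11² = 1.2838
With 8 standardized items, total variance = 8. Proportion = 1.2838/8 = 0.1605 → 16.05%.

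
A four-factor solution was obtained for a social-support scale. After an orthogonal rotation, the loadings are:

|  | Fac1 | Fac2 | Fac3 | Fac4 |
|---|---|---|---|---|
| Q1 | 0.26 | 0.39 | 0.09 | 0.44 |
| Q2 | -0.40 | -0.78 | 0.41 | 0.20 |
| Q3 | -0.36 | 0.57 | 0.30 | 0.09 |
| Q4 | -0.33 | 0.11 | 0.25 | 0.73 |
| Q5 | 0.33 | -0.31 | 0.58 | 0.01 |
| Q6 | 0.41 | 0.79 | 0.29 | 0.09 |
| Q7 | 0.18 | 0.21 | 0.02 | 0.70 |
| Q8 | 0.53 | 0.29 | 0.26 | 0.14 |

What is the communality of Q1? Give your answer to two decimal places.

0.42

h² = 0.26² + 0.39² + 0.09² + 0.44² = 0.0676 + 0.1521 + 0.0081 + 0.1936 = 0.4214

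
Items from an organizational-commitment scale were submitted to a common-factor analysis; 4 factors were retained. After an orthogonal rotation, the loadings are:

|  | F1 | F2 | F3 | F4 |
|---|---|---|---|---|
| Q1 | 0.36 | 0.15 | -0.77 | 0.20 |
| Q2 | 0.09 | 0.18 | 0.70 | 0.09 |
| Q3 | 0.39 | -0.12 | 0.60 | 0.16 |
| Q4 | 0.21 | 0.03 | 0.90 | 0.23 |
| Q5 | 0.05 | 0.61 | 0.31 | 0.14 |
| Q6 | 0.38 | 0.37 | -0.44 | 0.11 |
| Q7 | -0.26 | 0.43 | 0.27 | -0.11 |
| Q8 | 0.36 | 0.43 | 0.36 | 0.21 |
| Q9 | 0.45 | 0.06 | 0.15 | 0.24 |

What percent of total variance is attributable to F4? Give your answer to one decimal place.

3.0%

SS loadings for F4 = 0.20² + 0.09² + 0.16² + 0.23² + 0.14² + 0.11² + (-0.11)² + 0.21² + 0.24² = 0.2721
With 9 standardized items, total variance = 9. Proportion = 0.2721/9 = 0.0302 → 3.02%.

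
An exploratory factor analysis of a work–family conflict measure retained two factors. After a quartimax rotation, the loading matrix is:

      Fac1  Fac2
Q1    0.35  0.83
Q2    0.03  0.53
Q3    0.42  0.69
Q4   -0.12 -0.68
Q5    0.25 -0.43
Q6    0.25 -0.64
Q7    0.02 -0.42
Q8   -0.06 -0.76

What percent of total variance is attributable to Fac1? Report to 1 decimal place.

5.5%

SS loadings for Fac1 = 0.35² + 0.03² + 0.42² + (-0.12)² + 0.25² + 0.25² + 0.02² + (-0.06)² = 0.4432
With 8 standardized items, total variance = 8. Proportion = 0.4432/8 = 0.0554 → 5.54%.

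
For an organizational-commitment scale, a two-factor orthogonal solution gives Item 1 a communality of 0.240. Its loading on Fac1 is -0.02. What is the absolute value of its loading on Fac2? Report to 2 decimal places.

Under orthogonal rotation h² = Σλ², so λ_Fac2² = h² − (0.0004) = 0.240 − 0.0004 = 0.2396.
|λ| = √0.2396 = 0.4895.

0.49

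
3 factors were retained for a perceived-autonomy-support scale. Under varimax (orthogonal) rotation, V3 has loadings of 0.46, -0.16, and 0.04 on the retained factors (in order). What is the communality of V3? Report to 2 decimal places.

0.24

h² = 0.46² + (-0.16)² + 0.04² = 0.2116 + 0.0256 + 0.0016 = 0.2388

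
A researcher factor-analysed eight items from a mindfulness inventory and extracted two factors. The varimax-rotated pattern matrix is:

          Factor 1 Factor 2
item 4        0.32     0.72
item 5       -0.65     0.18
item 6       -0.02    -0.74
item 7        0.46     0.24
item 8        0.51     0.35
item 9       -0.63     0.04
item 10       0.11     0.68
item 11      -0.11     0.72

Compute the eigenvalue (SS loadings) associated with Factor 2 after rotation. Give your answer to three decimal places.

SS loadings for Factor 2 = 0.72² + 0.18² + (-0.74)² + 0.24² + 0.35² + 0.04² + 0.68² + 0.72² = 0.5184 + 0.0324 + 0.5476 + 0.0576 + 0.1225 + 0.0016 + 0.4624 + 0.5184 = 2.2609

2.261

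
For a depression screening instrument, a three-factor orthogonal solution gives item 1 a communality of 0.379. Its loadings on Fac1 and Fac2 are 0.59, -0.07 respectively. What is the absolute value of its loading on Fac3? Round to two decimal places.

0.16

Under orthogonal rotation h² = Σλ², so λ_Fac3² = h² − (0.3530) = 0.379 − 0.3530 = 0.0260.
|λ| = √0.0260 = 0.1612.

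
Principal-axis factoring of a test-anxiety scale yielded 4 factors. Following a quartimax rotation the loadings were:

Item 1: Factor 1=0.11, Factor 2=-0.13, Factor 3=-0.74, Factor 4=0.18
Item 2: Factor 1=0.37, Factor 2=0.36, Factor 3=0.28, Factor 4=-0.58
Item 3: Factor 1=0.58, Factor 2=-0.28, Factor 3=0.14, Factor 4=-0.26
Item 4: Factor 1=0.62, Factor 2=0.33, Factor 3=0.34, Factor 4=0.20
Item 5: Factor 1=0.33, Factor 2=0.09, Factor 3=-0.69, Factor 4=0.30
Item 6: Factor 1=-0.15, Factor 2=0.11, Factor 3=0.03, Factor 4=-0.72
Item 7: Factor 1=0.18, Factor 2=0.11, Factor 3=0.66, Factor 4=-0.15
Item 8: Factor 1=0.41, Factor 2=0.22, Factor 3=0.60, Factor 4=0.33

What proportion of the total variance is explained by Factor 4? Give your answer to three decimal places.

SS loadings for Factor 4 = 0.18² + (-0.58)² + (-0.26)² + 0.20² + 0.30² + (-0.72)² + (-0.15)² + 0.33² = 1.2162
Proportion of variance = 1.2162 / 8 = 0.1520.

0.152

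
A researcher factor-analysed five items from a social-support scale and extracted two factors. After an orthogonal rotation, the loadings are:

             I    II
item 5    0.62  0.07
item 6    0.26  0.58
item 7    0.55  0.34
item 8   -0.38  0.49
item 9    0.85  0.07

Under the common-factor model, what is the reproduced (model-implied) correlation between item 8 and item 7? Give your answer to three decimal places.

r̂ = Σ λ_i·λ_j across factors = (-0.38)(0.55) + (0.49)(0.34)
  = -0.2090 +0.1666 = -0.0424

-0.042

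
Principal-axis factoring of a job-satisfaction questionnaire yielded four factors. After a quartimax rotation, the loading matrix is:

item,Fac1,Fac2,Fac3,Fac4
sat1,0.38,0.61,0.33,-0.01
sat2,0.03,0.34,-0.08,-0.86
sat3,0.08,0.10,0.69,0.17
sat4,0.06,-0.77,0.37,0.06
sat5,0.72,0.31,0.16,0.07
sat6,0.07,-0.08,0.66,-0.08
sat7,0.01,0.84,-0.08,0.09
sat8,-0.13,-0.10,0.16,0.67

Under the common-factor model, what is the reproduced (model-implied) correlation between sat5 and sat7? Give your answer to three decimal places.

r̂ = Σ λ_i·λ_j across factors = (0.72)(0.01) + (0.31)(0.84) + (0.16)(-0.08) + (0.07)(0.09)
  = +0.0072 +0.2604 -0.0128 +0.0063 = 0.2611

0.261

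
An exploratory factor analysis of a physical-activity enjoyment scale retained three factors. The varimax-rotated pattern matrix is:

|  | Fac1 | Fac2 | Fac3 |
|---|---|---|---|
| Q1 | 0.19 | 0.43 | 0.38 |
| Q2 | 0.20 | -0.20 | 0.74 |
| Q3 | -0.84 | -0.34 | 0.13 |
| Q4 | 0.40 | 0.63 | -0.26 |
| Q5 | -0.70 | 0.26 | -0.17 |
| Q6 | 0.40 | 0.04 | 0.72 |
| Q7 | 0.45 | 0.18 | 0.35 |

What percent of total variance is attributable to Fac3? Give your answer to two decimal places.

20.66%

SS loadings for Fac3 = 0.38² + 0.74² + 0.13² + (-0.26)² + (-0.17)² + 0.72² + 0.35² = 1.4463
With 7 standardized items, total variance = 7. Proportion = 1.4463/7 = 0.2066 → 20.66%.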